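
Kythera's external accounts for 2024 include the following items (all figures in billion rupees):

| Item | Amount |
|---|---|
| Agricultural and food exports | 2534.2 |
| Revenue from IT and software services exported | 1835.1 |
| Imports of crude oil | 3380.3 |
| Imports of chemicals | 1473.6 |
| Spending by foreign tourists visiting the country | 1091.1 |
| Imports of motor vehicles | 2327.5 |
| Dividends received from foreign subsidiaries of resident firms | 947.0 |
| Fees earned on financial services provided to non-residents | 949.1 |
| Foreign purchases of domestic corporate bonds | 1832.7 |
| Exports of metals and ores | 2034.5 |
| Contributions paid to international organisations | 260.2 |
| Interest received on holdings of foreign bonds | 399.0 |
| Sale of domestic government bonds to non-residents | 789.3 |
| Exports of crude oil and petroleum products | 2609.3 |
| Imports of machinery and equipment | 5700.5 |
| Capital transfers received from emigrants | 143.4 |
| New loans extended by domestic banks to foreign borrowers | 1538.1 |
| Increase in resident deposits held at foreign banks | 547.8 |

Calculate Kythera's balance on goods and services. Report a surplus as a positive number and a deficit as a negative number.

Goods: 2034.5 + 2534.2 - 5700.5 - 1473.6 - 2327.5 - 3380.3 + 2609.3 = -5703.9
Services: 1835.1 + 1091.1 + 949.1 = 3875.3
Trade balance = -5703.9 + 3875.3 = -1828.6
(Excluded from the trade balance — primary income: dividends received from foreign subsidiaries of resident firms 947.0, interest received on holdings of foreign bonds 399.0; financial account: foreign purchases of domestic corporate bonds 1832.7, sale of domestic government bonds to non-residents 789.3, new loans extended by domestic banks to foreign borrowers 1538.1, increase in resident deposits held at foreign banks 547.8; secondary income: contributions paid to international organisations 260.2; capital account: capital transfers received from emigrants 143.4.)

-1828.6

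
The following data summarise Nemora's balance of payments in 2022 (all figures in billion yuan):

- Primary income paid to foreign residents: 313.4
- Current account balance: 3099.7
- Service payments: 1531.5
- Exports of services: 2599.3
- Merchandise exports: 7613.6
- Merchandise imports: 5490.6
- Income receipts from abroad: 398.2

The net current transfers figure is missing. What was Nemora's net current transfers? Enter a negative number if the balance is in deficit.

-175.9

Current account = goods balance + services balance + net primary income + net secondary income
Sum of the known components = 3275.6
Net current transfers = CA - (known components) = 3099.7 - 3275.6 = -175.9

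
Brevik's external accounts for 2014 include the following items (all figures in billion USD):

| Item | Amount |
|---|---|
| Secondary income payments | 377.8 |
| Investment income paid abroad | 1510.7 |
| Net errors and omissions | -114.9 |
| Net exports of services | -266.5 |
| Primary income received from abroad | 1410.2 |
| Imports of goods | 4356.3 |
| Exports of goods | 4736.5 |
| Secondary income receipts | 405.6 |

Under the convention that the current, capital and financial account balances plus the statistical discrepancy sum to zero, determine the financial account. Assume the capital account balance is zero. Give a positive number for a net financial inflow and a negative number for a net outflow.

73.9

Goods balance = 4736.5 - 4356.3 = 380.2
Services balance = -266.5
Trade balance (goods + services) = 380.2 + (-266.5) = 113.7
Net primary income = 1410.2 - 1510.7 = -100.5
Net secondary income = 405.6 - 377.8 = 27.8
Current account = 113.7 + (-100.5) + 27.8 = 41.0
Financial account = -(41.0 + (-114.9)) = 73.9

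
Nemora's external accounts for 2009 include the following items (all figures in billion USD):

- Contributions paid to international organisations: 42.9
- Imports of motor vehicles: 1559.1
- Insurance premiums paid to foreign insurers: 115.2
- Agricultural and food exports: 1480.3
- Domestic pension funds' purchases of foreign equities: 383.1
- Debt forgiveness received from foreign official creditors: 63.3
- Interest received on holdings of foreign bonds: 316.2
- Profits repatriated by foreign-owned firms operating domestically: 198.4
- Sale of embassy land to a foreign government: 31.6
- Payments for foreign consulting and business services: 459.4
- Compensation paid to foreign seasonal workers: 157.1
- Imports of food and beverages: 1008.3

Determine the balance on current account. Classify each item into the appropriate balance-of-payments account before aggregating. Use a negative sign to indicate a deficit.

Goods: -1559.1 - 1008.3 + 1480.3 = -1087.1
Services: -459.4 - 115.2 = -574.6
Primary income: -198.4 + 316.2 - 157.1 = -39.3
Secondary income: -42.9
Current account = (-1087.1) + (-574.6) + (-39.3) + (-42.9) = -1743.9
(Excluded from the current account — financial account: domestic pension funds' purchases of foreign equities 383.1; capital account: debt forgiveness received from foreign official creditors 63.3, sale of embassy land to a foreign government 31.6.)

-1743.9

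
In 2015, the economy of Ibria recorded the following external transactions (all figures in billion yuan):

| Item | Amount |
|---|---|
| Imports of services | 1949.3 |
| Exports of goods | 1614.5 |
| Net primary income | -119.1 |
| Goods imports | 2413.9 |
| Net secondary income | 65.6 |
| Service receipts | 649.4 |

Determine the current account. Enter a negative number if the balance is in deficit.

Goods balance = 1614.5 - 2413.9 = -799.4
Services balance = 649.4 - 1949.3 = -1299.9
Trade balance (goods + services) = -799.4 + (-1299.9) = -2099.3
Net primary income = -119.1
Net secondary income = 65.6
Current account = -2099.3 + (-119.1) + 65.6 = -2152.8

-2152.8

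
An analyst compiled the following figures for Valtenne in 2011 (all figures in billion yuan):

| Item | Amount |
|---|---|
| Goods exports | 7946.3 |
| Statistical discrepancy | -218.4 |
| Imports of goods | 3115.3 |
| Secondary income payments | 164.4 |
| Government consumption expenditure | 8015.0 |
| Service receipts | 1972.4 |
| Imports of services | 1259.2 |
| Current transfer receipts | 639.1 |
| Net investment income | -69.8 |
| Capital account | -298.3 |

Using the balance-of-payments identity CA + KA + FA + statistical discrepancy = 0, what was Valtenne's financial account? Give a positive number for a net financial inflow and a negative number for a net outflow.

Goods balance = 7946.3 - 3115.3 = 4831.0
Services balance = 1972.4 - 1259.2 = 713.2
Trade balance (goods + services) = 4831.0 + 713.2 = 5544.2
Net primary income = -69.8
Net secondary income = 639.1 - 164.4 = 474.7
Current account = 5544.2 + (-69.8) + 474.7 = 5949.1
Financial account = -(5949.1 + (-298.3) + (-218.4)) = -5432.4

-5432.4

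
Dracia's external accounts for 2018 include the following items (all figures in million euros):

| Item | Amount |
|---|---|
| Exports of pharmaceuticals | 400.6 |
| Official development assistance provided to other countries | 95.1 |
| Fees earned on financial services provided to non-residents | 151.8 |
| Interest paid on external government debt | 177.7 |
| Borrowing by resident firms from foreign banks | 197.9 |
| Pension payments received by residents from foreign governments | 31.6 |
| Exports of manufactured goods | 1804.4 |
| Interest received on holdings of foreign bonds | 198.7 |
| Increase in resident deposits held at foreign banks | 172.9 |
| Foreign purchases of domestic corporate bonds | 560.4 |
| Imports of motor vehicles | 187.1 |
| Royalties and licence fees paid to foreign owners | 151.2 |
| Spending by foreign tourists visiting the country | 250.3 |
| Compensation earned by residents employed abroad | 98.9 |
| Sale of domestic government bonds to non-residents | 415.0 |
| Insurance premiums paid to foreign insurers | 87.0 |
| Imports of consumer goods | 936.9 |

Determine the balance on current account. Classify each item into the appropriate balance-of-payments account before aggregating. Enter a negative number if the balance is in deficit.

Goods: 1804.4 - 936.9 - 187.1 + 400.6 = 1081.0
Services: -151.2 + 250.3 - 87.0 + 151.8 = 163.9
Primary income: 98.9 + 198.7 - 177.7 = 119.9
Secondary income: -95.1 + 31.6 = -63.5
Current account = 1081.0 + 163.9 + 119.9 + (-63.5) = 1301.3
(Excluded from the current account — financial account: borrowing by resident firms from foreign banks 197.9, increase in resident deposits held at foreign banks 172.9, foreign purchases of domestic corporate bonds 560.4, sale of domestic government bonds to non-residents 415.0.)

1301.3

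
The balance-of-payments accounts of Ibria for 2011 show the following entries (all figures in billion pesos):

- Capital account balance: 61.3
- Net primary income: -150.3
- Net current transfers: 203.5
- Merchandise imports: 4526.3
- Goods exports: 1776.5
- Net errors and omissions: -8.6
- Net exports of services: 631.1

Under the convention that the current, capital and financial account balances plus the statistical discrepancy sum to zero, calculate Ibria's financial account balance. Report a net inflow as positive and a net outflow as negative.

Goods balance = 1776.5 - 4526.3 = -2749.8
Services balance = 631.1
Trade balance (goods + services) = -2749.8 + 631.1 = -2118.7
Net primary income = -150.3
Net secondary income = 203.5
Current account = -2118.7 + (-150.3) + 203.5 = -2065.5
Financial account = -(-2065.5 + 61.3 + (-8.6)) = 2012.8

2012.8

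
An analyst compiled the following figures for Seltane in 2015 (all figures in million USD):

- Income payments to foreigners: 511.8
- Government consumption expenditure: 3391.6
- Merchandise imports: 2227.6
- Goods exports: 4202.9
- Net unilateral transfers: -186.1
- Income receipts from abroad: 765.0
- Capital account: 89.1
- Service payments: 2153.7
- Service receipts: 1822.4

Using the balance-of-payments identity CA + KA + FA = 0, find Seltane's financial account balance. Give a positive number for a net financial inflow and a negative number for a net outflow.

Goods balance = 4202.9 - 2227.6 = 1975.3
Services balance = 1822.4 - 2153.7 = -331.3
Trade balance (goods + services) = 1975.3 + (-331.3) = 1644.0
Net primary income = 765.0 - 511.8 = 253.2
Net secondary income = -186.1
Current account = 1644.0 + 253.2 + (-186.1) = 1711.1
Financial account = -(1711.1 + 89.1) = -1800.2

-1800.2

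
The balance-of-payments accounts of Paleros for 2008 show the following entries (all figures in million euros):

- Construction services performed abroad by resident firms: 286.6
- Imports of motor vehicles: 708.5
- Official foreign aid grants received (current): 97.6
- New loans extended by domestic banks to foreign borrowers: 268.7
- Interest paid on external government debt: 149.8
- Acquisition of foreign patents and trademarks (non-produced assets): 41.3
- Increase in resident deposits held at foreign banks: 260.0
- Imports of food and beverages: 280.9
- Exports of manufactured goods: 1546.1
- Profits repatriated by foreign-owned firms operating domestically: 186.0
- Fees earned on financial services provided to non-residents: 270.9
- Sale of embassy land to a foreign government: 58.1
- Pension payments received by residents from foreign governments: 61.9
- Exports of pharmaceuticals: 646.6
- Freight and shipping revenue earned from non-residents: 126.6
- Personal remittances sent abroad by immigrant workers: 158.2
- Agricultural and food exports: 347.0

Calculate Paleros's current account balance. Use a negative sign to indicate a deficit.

Goods: 347.0 + 646.6 - 280.9 - 708.5 + 1546.1 = 1550.3
Services: 270.9 + 286.6 + 126.6 = 684.1
Primary income: -186.0 - 149.8 = -335.8
Secondary income: -158.2 + 97.6 + 61.9 = 1.3
Current account = 1550.3 + 684.1 + (-335.8) + 1.3 = 1899.9
(Excluded from the current account — financial account: new loans extended by domestic banks to foreign borrowers 268.7, increase in resident deposits held at foreign banks 260.0; capital account: acquisition of foreign patents and trademarks (non-produced assets) 41.3, sale of embassy land to a foreign government 58.1.)

1899.9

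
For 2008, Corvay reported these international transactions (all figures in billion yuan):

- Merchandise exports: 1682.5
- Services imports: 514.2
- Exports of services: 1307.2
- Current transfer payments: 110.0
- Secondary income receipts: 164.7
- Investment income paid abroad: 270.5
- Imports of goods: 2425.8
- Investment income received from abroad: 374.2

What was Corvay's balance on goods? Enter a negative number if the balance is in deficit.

-743.3

Goods balance = 1682.5 - 2425.8 = -743.3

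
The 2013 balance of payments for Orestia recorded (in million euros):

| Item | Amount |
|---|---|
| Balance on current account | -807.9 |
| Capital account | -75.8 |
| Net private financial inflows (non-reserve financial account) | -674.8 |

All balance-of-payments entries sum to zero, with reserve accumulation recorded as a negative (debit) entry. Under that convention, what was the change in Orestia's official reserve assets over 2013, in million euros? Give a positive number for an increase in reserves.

-1558.5

Official reserve transactions balance = -((-807.9) + (-75.8) + (-674.8)) = 1558.5
An accumulation of reserves is recorded as a debit (negative entry), so the change in the stock of reserves is the negative of that balance.
Change in official reserves = -(1558.5) = -1558.5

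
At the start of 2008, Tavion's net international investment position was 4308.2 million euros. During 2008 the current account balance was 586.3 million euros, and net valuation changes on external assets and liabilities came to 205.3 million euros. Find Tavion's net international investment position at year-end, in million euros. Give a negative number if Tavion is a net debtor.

5099.8

Change in NIIP = current account + net valuation change = 586.3 + 205.3 = 791.6
End-of-year NIIP = 4308.2 + 791.6 = 5099.8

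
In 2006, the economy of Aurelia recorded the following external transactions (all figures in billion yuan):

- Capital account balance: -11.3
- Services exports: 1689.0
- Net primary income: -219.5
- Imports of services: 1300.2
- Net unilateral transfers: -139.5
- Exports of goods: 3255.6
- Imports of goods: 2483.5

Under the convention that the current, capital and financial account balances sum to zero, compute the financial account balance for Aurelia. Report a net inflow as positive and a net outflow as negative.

-790.6

Goods balance = 3255.6 - 2483.5 = 772.1
Services balance = 1689.0 - 1300.2 = 388.8
Trade balance (goods + services) = 772.1 + 388.8 = 1160.9
Net primary income = -219.5
Net secondary income = -139.5
Current account = 1160.9 + (-219.5) + (-139.5) = 801.9
Financial account = -(801.9 + (-11.3)) = -790.6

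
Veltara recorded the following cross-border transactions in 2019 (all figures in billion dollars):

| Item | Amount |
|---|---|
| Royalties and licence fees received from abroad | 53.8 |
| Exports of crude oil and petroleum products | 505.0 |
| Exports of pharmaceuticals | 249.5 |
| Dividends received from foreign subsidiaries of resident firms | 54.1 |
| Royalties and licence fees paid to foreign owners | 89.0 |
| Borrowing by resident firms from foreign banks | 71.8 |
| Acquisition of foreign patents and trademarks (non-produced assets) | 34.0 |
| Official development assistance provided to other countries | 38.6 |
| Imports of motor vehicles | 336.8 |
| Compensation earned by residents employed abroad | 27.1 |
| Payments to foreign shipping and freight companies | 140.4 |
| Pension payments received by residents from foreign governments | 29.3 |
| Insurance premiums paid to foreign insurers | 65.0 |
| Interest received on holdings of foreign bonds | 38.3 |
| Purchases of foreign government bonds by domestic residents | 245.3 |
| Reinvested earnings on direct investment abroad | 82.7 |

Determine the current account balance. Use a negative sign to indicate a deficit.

Goods: 249.5 - 336.8 + 505.0 = 417.7
Services: -65.0 - 89.0 - 140.4 + 53.8 = -240.6
Primary income: 82.7 + 54.1 + 27.1 + 38.3 = 202.2
Secondary income: 29.3 - 38.6 = -9.3
Current account = 417.7 + (-240.6) + 202.2 + (-9.3) = 370.0
(Excluded from the current account — financial account: borrowing by resident firms from foreign banks 71.8, purchases of foreign government bonds by domestic residents 245.3; capital account: acquisition of foreign patents and trademarks (non-produced assets) 34.0.)

370.0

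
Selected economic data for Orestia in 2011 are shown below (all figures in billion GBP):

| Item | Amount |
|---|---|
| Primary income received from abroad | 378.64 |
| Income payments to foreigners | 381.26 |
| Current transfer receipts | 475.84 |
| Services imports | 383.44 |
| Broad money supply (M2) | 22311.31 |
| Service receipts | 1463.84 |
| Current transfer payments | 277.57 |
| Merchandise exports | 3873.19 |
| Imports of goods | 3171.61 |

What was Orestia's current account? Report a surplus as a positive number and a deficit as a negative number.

Goods balance = 3873.19 - 3171.61 = 701.58
Services balance = 1463.84 - 383.44 = 1080.40
Trade balance (goods + services) = 701.58 + 1080.40 = 1781.98
Net primary income = 378.64 - 381.26 = -2.62
Net secondary income = 475.84 - 277.57 = 198.27
Current account = 1781.98 + (-2.62) + 198.27 = 1977.63

1977.63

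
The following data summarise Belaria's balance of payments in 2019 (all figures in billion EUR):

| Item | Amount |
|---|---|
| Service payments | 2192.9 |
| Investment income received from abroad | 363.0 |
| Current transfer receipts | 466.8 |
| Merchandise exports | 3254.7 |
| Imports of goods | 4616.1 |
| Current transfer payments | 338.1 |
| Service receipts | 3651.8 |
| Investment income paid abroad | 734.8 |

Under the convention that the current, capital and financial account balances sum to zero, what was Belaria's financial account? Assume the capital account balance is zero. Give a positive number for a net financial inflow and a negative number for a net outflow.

Goods balance = 3254.7 - 4616.1 = -1361.4
Services balance = 3651.8 - 2192.9 = 1458.9
Trade balance (goods + services) = -1361.4 + 1458.9 = 97.5
Net primary income = 363.0 - 734.8 = -371.8
Net secondary income = 466.8 - 338.1 = 128.7
Current account = 97.5 + (-371.8) + 128.7 = -145.6
Financial account = -(-145.6) = 145.6

145.6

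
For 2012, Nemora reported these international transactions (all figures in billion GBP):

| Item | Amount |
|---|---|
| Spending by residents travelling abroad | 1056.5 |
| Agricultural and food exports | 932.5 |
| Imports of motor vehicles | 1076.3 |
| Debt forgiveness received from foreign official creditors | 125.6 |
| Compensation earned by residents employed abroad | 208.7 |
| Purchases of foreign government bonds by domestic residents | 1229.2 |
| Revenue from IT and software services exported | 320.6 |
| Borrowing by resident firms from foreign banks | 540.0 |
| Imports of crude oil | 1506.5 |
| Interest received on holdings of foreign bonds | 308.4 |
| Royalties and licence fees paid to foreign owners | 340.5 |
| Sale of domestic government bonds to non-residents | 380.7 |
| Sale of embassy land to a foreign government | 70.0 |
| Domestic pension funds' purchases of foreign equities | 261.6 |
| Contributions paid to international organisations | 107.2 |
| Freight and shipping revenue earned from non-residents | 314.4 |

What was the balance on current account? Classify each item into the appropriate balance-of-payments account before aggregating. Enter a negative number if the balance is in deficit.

-2002.4

Goods: 932.5 - 1076.3 - 1506.5 = -1650.3
Services: 320.6 - 1056.5 - 340.5 + 314.4 = -762.0
Primary income: 208.7 + 308.4 = 517.1
Secondary income: -107.2
Current account = (-1650.3) + (-762.0) + 517.1 + (-107.2) = -2002.4
(Excluded from the current account — capital account: debt forgiveness received from foreign official creditors 125.6, sale of embassy land to a foreign government 70.0; financial account: purchases of foreign government bonds by domestic residents 1229.2, borrowing by resident firms from foreign banks 540.0, sale of domestic government bonds to non-residents 380.7, domestic pension funds' purchases of foreign equities 261.6.)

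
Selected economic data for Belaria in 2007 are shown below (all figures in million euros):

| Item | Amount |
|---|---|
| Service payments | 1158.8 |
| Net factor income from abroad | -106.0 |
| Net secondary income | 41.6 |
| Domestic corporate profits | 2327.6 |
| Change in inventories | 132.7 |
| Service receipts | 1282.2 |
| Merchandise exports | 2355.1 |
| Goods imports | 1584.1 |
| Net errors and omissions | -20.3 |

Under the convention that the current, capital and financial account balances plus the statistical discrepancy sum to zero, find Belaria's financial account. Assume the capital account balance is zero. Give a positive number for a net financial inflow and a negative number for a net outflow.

-809.7

Goods balance = 2355.1 - 1584.1 = 771.0
Services balance = 1282.2 - 1158.8 = 123.4
Trade balance (goods + services) = 771.0 + 123.4 = 894.4
Net primary income = -106.0
Net secondary income = 41.6
Current account = 894.4 + (-106.0) + 41.6 = 830.0
Financial account = -(830.0 + (-20.3)) = -809.7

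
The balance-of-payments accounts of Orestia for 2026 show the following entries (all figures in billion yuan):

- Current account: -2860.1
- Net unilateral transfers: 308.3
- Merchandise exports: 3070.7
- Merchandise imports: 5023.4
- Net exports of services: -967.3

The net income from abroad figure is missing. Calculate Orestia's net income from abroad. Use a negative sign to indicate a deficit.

Current account = goods balance + services balance + net primary income + net secondary income
Sum of the known components = -2611.7
Net income from abroad = CA - (known components) = -2860.1 - (-2611.7) = -248.4

-248.4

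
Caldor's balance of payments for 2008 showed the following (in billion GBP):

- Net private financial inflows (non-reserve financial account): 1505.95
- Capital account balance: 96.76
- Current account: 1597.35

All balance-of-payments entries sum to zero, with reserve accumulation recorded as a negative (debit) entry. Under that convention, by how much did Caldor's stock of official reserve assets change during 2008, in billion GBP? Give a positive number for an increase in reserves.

Official reserve transactions balance = -(1597.35 + 96.76 + 1505.95) = -3200.06
An accumulation of reserves is recorded as a debit (negative entry), so the change in the stock of reserves is the negative of that balance.
Change in official reserves = -(-3200.06) = 3200.06

3200.06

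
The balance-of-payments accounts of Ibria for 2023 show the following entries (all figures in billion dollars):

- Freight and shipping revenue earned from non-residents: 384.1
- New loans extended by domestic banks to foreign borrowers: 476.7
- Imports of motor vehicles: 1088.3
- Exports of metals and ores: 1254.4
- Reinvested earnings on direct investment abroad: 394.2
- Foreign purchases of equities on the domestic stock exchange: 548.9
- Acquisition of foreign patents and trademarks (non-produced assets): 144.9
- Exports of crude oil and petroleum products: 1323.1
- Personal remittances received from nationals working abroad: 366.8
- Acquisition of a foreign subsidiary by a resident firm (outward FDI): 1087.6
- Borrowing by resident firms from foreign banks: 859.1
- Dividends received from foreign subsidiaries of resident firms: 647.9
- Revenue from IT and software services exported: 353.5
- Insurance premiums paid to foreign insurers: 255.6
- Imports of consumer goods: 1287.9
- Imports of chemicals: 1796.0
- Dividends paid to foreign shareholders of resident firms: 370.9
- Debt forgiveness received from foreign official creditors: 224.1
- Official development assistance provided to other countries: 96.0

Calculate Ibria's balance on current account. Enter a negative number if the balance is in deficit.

Goods: -1796.0 - 1287.9 + 1254.4 - 1088.3 + 1323.1 = -1594.7
Services: 353.5 + 384.1 - 255.6 = 482.0
Primary income: 647.9 - 370.9 + 394.2 = 671.2
Secondary income: 366.8 - 96.0 = 270.8
Current account = (-1594.7) + 482.0 + 671.2 + 270.8 = -170.7
(Excluded from the current account — financial account: new loans extended by domestic banks to foreign borrowers 476.7, foreign purchases of equities on the domestic stock exchange 548.9, acquisition of a foreign subsidiary by a resident firm (outward FDI) 1087.6, borrowing by resident firms from foreign banks 859.1; capital account: acquisition of foreign patents and trademarks (non-produced assets) 144.9, debt forgiveness received from foreign official creditors 224.1.)

-170.7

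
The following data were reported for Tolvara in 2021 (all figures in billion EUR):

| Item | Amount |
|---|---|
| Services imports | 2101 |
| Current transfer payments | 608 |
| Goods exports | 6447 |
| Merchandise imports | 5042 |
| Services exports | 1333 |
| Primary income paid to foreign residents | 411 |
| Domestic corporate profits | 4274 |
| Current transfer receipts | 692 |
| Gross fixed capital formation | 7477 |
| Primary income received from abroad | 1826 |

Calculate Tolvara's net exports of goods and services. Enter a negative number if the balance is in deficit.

Goods balance = 6447 - 5042 = 1405
Services balance = 1333 - 2101 = -768
Trade balance (goods + services) = 1405 + (-768) = 637

637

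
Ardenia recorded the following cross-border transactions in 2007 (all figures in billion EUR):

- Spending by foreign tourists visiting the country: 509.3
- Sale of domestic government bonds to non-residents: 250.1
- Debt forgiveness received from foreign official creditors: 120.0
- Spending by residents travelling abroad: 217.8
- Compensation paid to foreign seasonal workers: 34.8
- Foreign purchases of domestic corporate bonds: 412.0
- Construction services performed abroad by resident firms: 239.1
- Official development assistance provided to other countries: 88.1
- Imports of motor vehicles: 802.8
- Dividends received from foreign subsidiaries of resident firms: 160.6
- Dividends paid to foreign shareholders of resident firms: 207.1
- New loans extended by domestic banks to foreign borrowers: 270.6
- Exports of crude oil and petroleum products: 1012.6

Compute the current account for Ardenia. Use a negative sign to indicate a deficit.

571.0

Goods: -802.8 + 1012.6 = 209.8
Services: 509.3 - 217.8 + 239.1 = 530.6
Primary income: -207.1 - 34.8 + 160.6 = -81.3
Secondary income: -88.1
Current account = 209.8 + 530.6 + (-81.3) + (-88.1) = 571.0
(Excluded from the current account — financial account: sale of domestic government bonds to non-residents 250.1, foreign purchases of domestic corporate bonds 412.0, new loans extended by domestic banks to foreign borrowers 270.6; capital account: debt forgiveness received from foreign official creditors 120.0.)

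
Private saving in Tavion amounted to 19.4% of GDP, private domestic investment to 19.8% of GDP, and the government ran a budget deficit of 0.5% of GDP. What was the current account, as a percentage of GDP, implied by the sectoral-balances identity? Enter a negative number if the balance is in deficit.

-0.9

By the sectoral-balances identity, CA = (S_private - I) + (T - G).
Private balance = 19.4 - 19.8 = -0.4
Government balance (T - G) = -0.5
CA = -0.4 + (-0.5) = -0.9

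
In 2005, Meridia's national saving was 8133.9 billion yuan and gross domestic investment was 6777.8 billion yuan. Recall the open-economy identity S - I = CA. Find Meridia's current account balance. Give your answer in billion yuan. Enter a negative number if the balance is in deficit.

CA = S - I = 8133.9 - 6777.8 = 1356.1

1356.1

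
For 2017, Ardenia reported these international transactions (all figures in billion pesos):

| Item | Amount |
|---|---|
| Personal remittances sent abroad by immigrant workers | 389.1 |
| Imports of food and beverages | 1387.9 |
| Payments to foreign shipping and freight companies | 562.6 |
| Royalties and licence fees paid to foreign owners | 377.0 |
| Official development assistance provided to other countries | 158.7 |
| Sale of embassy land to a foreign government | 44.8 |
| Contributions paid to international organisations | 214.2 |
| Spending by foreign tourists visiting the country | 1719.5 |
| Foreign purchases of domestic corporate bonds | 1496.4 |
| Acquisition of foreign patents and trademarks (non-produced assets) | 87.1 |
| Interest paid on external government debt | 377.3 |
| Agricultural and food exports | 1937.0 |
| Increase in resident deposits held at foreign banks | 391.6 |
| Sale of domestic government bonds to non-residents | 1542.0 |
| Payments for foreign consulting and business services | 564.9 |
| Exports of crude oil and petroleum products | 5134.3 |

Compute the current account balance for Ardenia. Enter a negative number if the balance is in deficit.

Goods: 1937.0 - 1387.9 + 5134.3 = 5683.4
Services: -564.9 - 562.6 - 377.0 + 1719.5 = 215.0
Primary income: -377.3
Secondary income: -389.1 - 214.2 - 158.7 = -762.0
Current account = 5683.4 + 215.0 + (-377.3) + (-762.0) = 4759.1
(Excluded from the current account — capital account: sale of embassy land to a foreign government 44.8, acquisition of foreign patents and trademarks (non-produced assets) 87.1; financial account: foreign purchases of domestic corporate bonds 1496.4, increase in resident deposits held at foreign banks 391.6, sale of domestic government bonds to non-residents 1542.0.)

4759.1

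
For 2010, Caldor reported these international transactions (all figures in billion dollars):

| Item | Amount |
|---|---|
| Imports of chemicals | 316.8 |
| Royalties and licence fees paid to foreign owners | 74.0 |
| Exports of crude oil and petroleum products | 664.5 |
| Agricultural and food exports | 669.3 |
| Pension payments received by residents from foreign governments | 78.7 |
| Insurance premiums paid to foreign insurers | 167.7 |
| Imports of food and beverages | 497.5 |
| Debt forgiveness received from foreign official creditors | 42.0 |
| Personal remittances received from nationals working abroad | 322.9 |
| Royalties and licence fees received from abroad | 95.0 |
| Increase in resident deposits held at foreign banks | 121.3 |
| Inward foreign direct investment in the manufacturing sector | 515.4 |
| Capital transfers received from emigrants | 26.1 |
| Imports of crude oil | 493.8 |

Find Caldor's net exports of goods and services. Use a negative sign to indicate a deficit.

Goods: -497.5 - 493.8 + 669.3 + 664.5 - 316.8 = 25.7
Services: -167.7 - 74.0 + 95.0 = -146.7
Trade balance = 25.7 + (-146.7) = -121.0
(Excluded from the trade balance — secondary income: pension payments received by residents from foreign governments 78.7, personal remittances received from nationals working abroad 322.9; capital account: debt forgiveness received from foreign official creditors 42.0, capital transfers received from emigrants 26.1; financial account: increase in resident deposits held at foreign banks 121.3, inward foreign direct investment in the manufacturing sector 515.4.)

-121.0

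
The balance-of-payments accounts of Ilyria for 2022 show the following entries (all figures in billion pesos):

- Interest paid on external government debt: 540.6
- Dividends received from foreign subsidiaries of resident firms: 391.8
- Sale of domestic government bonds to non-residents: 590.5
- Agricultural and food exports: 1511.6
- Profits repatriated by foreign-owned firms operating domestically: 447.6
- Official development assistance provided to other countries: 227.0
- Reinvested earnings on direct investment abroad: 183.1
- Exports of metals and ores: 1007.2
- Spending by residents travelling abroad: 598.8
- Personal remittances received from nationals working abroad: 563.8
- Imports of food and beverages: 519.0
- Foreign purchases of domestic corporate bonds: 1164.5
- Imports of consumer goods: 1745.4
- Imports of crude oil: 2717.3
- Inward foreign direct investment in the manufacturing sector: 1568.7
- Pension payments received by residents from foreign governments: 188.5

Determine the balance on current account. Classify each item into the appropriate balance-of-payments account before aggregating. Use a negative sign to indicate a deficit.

Goods: 1511.6 + 1007.2 - 519.0 - 2717.3 - 1745.4 = -2462.9
Services: -598.8
Primary income: 391.8 + 183.1 - 540.6 - 447.6 = -413.3
Secondary income: -227.0 + 188.5 + 563.8 = 525.3
Current account = (-2462.9) + (-598.8) + (-413.3) + 525.3 = -2949.7
(Excluded from the current account — financial account: sale of domestic government bonds to non-residents 590.5, foreign purchases of domestic corporate bonds 1164.5, inward foreign direct investment in the manufacturing sector 1568.7.)

-2949.7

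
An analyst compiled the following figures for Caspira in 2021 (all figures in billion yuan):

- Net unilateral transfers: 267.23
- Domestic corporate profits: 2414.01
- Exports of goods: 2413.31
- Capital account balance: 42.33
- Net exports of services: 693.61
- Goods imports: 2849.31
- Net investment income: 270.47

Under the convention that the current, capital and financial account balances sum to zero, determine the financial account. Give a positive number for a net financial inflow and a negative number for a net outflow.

-837.64

Goods balance = 2413.31 - 2849.31 = -436.00
Services balance = 693.61
Trade balance (goods + services) = -436.00 + 693.61 = 257.61
Net primary income = 270.47
Net secondary income = 267.23
Current account = 257.61 + 270.47 + 267.23 = 795.31
Financial account = -(795.31 + 42.33) = -837.64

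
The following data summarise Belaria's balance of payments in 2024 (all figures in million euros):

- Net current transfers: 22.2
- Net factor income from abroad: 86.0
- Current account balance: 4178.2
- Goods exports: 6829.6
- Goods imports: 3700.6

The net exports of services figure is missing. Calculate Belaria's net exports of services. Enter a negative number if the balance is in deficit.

Current account = goods balance + services balance + net primary income + net secondary income
Sum of the known components = 3237.2
Net exports of services = CA - (known components) = 4178.2 - 3237.2 = 941.0

941.0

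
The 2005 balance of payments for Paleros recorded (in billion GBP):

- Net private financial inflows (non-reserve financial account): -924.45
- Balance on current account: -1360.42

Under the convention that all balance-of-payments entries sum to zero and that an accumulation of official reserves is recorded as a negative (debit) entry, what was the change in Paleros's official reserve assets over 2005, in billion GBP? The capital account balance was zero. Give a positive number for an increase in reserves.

Official reserve transactions balance = -((-1360.42) + (-924.45)) = 2284.87
An accumulation of reserves is recorded as a debit (negative entry), so the change in the stock of reserves is the negative of that balance.
Change in official reserves = -(2284.87) = -2284.87

-2284.87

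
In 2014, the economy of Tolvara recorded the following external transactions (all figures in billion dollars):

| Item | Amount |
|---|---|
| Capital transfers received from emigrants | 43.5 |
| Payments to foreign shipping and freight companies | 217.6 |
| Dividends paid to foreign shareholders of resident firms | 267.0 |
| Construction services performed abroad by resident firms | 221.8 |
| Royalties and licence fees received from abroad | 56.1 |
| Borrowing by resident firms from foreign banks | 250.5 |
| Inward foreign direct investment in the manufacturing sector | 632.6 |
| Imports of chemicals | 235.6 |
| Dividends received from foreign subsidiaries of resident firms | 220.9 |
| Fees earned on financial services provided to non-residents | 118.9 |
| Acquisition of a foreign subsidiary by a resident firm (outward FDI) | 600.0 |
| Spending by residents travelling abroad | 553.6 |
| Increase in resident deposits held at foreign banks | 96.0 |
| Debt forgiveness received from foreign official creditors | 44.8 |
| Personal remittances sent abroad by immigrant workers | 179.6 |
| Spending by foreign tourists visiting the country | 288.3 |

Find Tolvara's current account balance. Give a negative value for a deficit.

-547.4

Goods: -235.6
Services: 56.1 + 118.9 + 288.3 - 553.6 - 217.6 + 221.8 = -86.1
Primary income: 220.9 - 267.0 = -46.1
Secondary income: -179.6
Current account = (-235.6) + (-86.1) + (-46.1) + (-179.6) = -547.4
(Excluded from the current account — capital account: capital transfers received from emigrants 43.5, debt forgiveness received from foreign official creditors 44.8; financial account: borrowing by resident firms from foreign banks 250.5, inward foreign direct investment in the manufacturing sector 632.6, acquisition of a foreign subsidiary by a resident firm (outward FDI) 600.0, increase in resident deposits held at foreign banks 96.0.)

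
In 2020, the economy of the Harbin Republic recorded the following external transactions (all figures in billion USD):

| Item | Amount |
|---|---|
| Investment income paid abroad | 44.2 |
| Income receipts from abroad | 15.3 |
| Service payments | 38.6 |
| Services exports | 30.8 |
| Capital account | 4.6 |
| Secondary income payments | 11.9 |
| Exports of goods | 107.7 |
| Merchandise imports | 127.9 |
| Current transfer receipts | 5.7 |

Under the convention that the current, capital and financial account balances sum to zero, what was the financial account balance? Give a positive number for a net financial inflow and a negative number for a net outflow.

Goods balance = 107.7 - 127.9 = -20.2
Services balance = 30.8 - 38.6 = -7.8
Trade balance (goods + services) = -20.2 + (-7.8) = -28.0
Net primary income = 15.3 - 44.2 = -28.9
Net secondary income = 5.7 - 11.9 = -6.2
Current account = -28.0 + (-28.9) + (-6.2) = -63.1
Financial account = -(-63.1 + 4.6) = 58.5

58.5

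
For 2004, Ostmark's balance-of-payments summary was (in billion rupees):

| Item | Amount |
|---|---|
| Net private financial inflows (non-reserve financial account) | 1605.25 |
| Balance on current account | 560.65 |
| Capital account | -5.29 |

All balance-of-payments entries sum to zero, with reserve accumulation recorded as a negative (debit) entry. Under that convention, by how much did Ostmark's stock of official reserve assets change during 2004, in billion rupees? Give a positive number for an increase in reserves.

Official reserve transactions balance = -(560.65 + (-5.29) + 1605.25) = -2160.61
An accumulation of reserves is recorded as a debit (negative entry), so the change in the stock of reserves is the negative of that balance.
Change in official reserves = -(-2160.61) = 2160.61

2160.61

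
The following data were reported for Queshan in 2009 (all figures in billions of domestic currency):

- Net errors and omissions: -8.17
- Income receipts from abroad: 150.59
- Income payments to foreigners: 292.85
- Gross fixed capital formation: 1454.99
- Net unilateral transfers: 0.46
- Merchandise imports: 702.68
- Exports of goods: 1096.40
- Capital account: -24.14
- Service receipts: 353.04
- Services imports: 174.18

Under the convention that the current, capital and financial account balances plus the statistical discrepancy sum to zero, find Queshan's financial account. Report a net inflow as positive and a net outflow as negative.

Goods balance = 1096.40 - 702.68 = 393.72
Services balance = 353.04 - 174.18 = 178.86
Trade balance (goods + services) = 393.72 + 178.86 = 572.58
Net primary income = 150.59 - 292.85 = -142.26
Net secondary income = 0.46
Current account = 572.58 + (-142.26) + 0.46 = 430.78
Financial account = -(430.78 + (-24.14) + (-8.17)) = -398.47

-398.47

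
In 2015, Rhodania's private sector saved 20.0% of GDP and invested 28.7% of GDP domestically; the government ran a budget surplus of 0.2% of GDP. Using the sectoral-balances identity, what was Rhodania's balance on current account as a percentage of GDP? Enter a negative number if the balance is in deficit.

By the sectoral-balances identity, CA = (S_private - I) + (T - G).
Private balance = 20.0 - 28.7 = -8.7
Government balance (T - G) = 0.2
CA = -8.7 + 0.2 = -8.5

-8.5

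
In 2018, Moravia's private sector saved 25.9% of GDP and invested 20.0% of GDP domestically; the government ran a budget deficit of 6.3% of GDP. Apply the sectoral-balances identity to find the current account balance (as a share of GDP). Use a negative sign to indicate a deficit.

By the sectoral-balances identity, CA = (S_private - I) + (T - G).
Private balance = 25.9 - 20.0 = 5.9
Government balance (T - G) = -6.3
CA = 5.9 + (-6.3) = -0.4

-0.4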